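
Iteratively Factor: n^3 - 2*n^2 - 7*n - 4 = (n - 4)*(n^2 + 2*n + 1) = (n - 4)*(n + 1)*(n + 1)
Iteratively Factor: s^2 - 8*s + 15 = (s - 3)*(s - 5)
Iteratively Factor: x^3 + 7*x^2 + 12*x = (x + 3)*(x^2 + 4*x) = x*(x + 3)*(x + 4)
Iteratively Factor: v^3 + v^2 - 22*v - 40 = (v + 4)*(v^2 - 3*v - 10) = (v + 2)*(v + 4)*(v - 5)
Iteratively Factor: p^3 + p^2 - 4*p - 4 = (p - 2)*(p^2 + 3*p + 2) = (p - 2)*(p + 1)*(p + 2)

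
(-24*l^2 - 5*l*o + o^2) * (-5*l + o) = 120*l^3 + l^2*o - 10*l*o^2 + o^3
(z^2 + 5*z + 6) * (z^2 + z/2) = z^4 + 11*z^3/2 + 17*z^2/2 + 3*z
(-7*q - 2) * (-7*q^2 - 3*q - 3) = 49*q^3 + 35*q^2 + 27*q + 6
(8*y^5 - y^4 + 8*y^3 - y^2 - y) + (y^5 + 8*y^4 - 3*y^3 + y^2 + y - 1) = 9*y^5 + 7*y^4 + 5*y^3 - 1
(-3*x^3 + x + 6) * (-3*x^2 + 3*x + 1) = 9*x^5 - 9*x^4 - 6*x^3 - 15*x^2 + 19*x + 6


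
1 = 1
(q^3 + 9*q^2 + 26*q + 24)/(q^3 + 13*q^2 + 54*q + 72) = (q + 2)/(q + 6)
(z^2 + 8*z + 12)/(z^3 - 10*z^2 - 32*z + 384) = (z + 2)/(z^2 - 16*z + 64)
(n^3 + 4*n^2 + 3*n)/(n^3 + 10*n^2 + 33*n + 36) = n*(n + 1)/(n^2 + 7*n + 12)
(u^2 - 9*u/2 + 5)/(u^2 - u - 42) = (-u^2 + 9*u/2 - 5)/(-u^2 + u + 42)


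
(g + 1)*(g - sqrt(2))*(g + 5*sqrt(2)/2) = g^3 + g^2 + 3*sqrt(2)*g^2/2 - 5*g + 3*sqrt(2)*g/2 - 5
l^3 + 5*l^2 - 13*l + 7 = (l - 1)^2*(l + 7)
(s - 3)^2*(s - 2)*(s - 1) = s^4 - 9*s^3 + 29*s^2 - 39*s + 18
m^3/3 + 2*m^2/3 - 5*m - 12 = (m/3 + 1)*(m - 4)*(m + 3)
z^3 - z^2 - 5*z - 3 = (z - 3)*(z + 1)^2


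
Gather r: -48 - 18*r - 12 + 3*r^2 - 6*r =3*r^2 - 24*r - 60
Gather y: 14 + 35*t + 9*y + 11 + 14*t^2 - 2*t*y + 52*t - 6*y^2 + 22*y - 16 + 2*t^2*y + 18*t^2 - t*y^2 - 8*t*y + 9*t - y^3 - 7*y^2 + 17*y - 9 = 32*t^2 + 96*t - y^3 + y^2*(-t - 13) + y*(2*t^2 - 10*t + 48)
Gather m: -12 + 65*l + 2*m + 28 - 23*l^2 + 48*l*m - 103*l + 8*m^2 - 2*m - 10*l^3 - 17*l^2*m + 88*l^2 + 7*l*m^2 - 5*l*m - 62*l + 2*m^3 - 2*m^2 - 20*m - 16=-10*l^3 + 65*l^2 - 100*l + 2*m^3 + m^2*(7*l + 6) + m*(-17*l^2 + 43*l - 20)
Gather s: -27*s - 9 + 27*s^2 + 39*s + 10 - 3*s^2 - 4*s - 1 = 24*s^2 + 8*s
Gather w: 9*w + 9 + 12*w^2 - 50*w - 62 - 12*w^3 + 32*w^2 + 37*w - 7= -12*w^3 + 44*w^2 - 4*w - 60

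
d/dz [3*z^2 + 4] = 6*z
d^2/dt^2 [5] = 0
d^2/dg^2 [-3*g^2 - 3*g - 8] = -6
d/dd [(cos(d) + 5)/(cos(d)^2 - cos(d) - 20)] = (cos(d)^2 + 10*cos(d) + 15)*sin(d)/(sin(d)^2 + cos(d) + 19)^2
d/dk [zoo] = 0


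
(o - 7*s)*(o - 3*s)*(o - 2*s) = o^3 - 12*o^2*s + 41*o*s^2 - 42*s^3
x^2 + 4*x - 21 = (x - 3)*(x + 7)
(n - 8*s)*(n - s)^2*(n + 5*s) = n^4 - 5*n^3*s - 33*n^2*s^2 + 77*n*s^3 - 40*s^4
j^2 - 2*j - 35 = (j - 7)*(j + 5)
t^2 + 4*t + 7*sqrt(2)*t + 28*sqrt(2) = (t + 4)*(t + 7*sqrt(2))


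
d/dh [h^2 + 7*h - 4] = 2*h + 7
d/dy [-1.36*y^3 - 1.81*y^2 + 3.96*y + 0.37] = -4.08*y^2 - 3.62*y + 3.96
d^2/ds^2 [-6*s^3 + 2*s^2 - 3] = 4 - 36*s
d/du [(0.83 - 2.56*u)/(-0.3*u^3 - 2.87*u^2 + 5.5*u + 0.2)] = (-1.536*u^3 - 6.6002*u^2 + 4.7642*u - 5.077)/(0.09*u^6 + 1.722*u^5 + 4.9369*u^4 - 31.69*u^3 + 29.102*u^2 + 2.2*u + 0.04)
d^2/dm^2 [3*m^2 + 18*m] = 6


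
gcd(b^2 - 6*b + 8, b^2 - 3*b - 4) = b - 4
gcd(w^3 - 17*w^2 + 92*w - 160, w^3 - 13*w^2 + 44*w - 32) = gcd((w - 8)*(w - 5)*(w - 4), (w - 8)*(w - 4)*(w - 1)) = w^2 - 12*w + 32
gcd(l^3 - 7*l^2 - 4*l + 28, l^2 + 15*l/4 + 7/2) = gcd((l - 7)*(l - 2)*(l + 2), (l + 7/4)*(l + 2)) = l + 2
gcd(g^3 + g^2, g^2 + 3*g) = g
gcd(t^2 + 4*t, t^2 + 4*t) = t^2 + 4*t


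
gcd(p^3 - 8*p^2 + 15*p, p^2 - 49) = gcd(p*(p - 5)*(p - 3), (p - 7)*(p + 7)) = 1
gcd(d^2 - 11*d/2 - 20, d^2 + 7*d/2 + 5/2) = d + 5/2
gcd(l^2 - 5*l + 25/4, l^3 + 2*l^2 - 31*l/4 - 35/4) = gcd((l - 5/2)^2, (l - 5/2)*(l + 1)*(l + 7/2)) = l - 5/2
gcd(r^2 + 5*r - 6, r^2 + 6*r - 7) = r - 1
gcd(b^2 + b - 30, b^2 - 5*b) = b - 5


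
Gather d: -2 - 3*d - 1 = -3*d - 3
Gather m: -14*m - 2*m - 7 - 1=-16*m - 8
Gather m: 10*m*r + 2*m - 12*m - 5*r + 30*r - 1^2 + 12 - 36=m*(10*r - 10) + 25*r - 25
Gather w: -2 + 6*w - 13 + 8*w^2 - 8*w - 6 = 8*w^2 - 2*w - 21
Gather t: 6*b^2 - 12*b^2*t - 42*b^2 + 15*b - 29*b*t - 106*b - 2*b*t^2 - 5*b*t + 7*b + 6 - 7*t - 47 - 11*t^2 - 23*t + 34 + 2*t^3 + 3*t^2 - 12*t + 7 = -36*b^2 - 84*b + 2*t^3 + t^2*(-2*b - 8) + t*(-12*b^2 - 34*b - 42)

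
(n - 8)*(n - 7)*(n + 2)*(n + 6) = n^4 - 7*n^3 - 52*n^2 + 268*n + 672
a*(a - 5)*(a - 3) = a^3 - 8*a^2 + 15*a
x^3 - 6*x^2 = x^2*(x - 6)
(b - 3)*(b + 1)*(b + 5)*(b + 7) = b^4 + 10*b^3 + 8*b^2 - 106*b - 105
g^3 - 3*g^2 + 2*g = g*(g - 2)*(g - 1)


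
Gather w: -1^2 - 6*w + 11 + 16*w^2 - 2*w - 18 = 16*w^2 - 8*w - 8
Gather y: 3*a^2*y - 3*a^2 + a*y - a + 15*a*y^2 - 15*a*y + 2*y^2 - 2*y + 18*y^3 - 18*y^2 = -3*a^2 - a + 18*y^3 + y^2*(15*a - 16) + y*(3*a^2 - 14*a - 2)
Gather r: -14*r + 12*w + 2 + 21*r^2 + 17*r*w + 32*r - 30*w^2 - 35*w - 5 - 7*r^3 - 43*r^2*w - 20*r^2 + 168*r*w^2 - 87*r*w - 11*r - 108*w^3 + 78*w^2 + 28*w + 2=-7*r^3 + r^2*(1 - 43*w) + r*(168*w^2 - 70*w + 7) - 108*w^3 + 48*w^2 + 5*w - 1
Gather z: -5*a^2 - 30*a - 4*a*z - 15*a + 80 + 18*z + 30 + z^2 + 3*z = -5*a^2 - 45*a + z^2 + z*(21 - 4*a) + 110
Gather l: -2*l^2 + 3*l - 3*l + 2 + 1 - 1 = 2 - 2*l^2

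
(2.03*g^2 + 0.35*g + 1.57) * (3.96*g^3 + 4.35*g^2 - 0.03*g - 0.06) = 8.0388*g^5 + 10.2165*g^4 + 7.6788*g^3 + 6.6972*g^2 - 0.0681*g - 0.0942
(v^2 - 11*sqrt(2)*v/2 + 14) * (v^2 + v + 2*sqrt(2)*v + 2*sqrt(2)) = v^4 - 7*sqrt(2)*v^3/2 + v^3 - 8*v^2 - 7*sqrt(2)*v^2/2 - 8*v + 28*sqrt(2)*v + 28*sqrt(2)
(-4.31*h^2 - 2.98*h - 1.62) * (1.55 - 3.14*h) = 13.5334*h^3 + 2.6767*h^2 + 0.4678*h - 2.511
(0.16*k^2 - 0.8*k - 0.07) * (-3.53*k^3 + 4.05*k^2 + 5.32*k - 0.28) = -0.5648*k^5 + 3.472*k^4 - 2.1417*k^3 - 4.5843*k^2 - 0.1484*k + 0.0196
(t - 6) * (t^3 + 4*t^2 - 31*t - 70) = t^4 - 2*t^3 - 55*t^2 + 116*t + 420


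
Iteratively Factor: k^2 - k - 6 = (k - 3)*(k + 2)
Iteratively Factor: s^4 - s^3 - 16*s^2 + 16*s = (s - 4)*(s^3 + 3*s^2 - 4*s) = (s - 4)*(s - 1)*(s^2 + 4*s) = (s - 4)*(s - 1)*(s + 4)*(s)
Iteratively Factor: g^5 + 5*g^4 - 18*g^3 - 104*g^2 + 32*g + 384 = (g + 4)*(g^4 + g^3 - 22*g^2 - 16*g + 96) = (g - 4)*(g + 4)*(g^3 + 5*g^2 - 2*g - 24) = (g - 4)*(g - 2)*(g + 4)*(g^2 + 7*g + 12) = (g - 4)*(g - 2)*(g + 3)*(g + 4)*(g + 4)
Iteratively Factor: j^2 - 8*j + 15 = (j - 3)*(j - 5)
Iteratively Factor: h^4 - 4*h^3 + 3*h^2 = (h)*(h^3 - 4*h^2 + 3*h) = h^2*(h^2 - 4*h + 3) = h^2*(h - 3)*(h - 1)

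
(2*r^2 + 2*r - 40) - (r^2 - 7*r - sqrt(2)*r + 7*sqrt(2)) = r^2 + sqrt(2)*r + 9*r - 40 - 7*sqrt(2)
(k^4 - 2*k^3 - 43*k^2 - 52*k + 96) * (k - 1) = k^5 - 3*k^4 - 41*k^3 - 9*k^2 + 148*k - 96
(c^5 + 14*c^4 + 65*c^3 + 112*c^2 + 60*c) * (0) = 0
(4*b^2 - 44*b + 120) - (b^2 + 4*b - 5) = 3*b^2 - 48*b + 125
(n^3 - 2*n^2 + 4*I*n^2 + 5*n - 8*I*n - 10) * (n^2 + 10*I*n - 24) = n^5 - 2*n^4 + 14*I*n^4 - 59*n^3 - 28*I*n^3 + 118*n^2 - 46*I*n^2 - 120*n + 92*I*n + 240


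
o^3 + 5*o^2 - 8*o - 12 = (o - 2)*(o + 1)*(o + 6)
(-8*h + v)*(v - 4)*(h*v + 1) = -8*h^2*v^2 + 32*h^2*v + h*v^3 - 4*h*v^2 - 8*h*v + 32*h + v^2 - 4*v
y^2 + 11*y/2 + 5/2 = (y + 1/2)*(y + 5)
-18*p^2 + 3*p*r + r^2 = (-3*p + r)*(6*p + r)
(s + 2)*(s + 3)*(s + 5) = s^3 + 10*s^2 + 31*s + 30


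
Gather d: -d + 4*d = 3*d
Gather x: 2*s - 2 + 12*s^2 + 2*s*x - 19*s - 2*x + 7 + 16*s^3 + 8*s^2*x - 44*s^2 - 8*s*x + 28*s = 16*s^3 - 32*s^2 + 11*s + x*(8*s^2 - 6*s - 2) + 5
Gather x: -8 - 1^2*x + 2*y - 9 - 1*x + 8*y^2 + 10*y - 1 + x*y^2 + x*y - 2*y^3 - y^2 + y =x*(y^2 + y - 2) - 2*y^3 + 7*y^2 + 13*y - 18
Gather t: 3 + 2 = 5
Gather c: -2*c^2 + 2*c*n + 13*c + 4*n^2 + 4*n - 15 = -2*c^2 + c*(2*n + 13) + 4*n^2 + 4*n - 15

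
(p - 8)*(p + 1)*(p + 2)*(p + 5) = p^4 - 47*p^2 - 126*p - 80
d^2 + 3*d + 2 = (d + 1)*(d + 2)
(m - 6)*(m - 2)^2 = m^3 - 10*m^2 + 28*m - 24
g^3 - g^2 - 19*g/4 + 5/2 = (g - 5/2)*(g - 1/2)*(g + 2)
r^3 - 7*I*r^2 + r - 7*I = (r - 7*I)*(r - I)*(r + I)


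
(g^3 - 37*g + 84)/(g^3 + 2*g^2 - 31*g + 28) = (g - 3)/(g - 1)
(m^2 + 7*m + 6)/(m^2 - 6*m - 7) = (m + 6)/(m - 7)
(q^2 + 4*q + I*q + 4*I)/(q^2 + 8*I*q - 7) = (q + 4)/(q + 7*I)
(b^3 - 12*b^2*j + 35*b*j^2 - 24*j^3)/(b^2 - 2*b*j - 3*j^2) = (b^2 - 9*b*j + 8*j^2)/(b + j)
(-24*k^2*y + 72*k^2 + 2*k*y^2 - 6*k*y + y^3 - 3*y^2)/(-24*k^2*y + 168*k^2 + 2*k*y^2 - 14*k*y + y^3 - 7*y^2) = (y - 3)/(y - 7)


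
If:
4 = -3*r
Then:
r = -4/3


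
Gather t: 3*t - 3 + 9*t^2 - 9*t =9*t^2 - 6*t - 3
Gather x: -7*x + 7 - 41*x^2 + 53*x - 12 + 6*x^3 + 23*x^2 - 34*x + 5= 6*x^3 - 18*x^2 + 12*x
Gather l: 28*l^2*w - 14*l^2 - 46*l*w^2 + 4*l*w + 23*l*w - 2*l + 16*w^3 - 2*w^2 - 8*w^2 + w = l^2*(28*w - 14) + l*(-46*w^2 + 27*w - 2) + 16*w^3 - 10*w^2 + w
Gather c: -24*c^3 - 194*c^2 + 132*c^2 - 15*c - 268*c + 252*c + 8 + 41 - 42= -24*c^3 - 62*c^2 - 31*c + 7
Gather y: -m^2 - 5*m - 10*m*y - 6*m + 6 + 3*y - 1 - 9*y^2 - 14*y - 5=-m^2 - 11*m - 9*y^2 + y*(-10*m - 11)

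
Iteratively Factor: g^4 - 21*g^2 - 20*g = (g)*(g^3 - 21*g - 20) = g*(g + 1)*(g^2 - g - 20) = g*(g - 5)*(g + 1)*(g + 4)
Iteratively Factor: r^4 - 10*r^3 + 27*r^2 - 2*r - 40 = (r - 5)*(r^3 - 5*r^2 + 2*r + 8) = (r - 5)*(r - 2)*(r^2 - 3*r - 4) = (r - 5)*(r - 4)*(r - 2)*(r + 1)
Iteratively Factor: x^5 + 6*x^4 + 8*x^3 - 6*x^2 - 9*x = (x + 1)*(x^4 + 5*x^3 + 3*x^2 - 9*x) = x*(x + 1)*(x^3 + 5*x^2 + 3*x - 9) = x*(x - 1)*(x + 1)*(x^2 + 6*x + 9) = x*(x - 1)*(x + 1)*(x + 3)*(x + 3)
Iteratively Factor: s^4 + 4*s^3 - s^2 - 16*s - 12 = (s + 2)*(s^3 + 2*s^2 - 5*s - 6) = (s + 2)*(s + 3)*(s^2 - s - 2) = (s + 1)*(s + 2)*(s + 3)*(s - 2)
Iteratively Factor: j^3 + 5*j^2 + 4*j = (j + 4)*(j^2 + j) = j*(j + 4)*(j + 1)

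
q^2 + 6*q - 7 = (q - 1)*(q + 7)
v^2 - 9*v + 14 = (v - 7)*(v - 2)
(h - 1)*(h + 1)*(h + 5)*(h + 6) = h^4 + 11*h^3 + 29*h^2 - 11*h - 30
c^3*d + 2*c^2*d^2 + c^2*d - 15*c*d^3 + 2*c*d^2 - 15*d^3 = (c - 3*d)*(c + 5*d)*(c*d + d)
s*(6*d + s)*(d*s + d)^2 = 6*d^3*s^3 + 12*d^3*s^2 + 6*d^3*s + d^2*s^4 + 2*d^2*s^3 + d^2*s^2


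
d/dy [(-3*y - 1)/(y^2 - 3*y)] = (3*y^2 + 2*y - 3)/(y^2*(y^2 - 6*y + 9))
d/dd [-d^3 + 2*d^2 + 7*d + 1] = -3*d^2 + 4*d + 7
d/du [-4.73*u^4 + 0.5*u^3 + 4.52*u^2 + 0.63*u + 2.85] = -18.92*u^3 + 1.5*u^2 + 9.04*u + 0.63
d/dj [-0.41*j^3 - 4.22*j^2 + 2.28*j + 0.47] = -1.23*j^2 - 8.44*j + 2.28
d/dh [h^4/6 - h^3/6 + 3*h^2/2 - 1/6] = h*(4*h^2 - 3*h + 18)/6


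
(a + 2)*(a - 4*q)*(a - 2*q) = a^3 - 6*a^2*q + 2*a^2 + 8*a*q^2 - 12*a*q + 16*q^2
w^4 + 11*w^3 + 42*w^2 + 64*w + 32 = (w + 1)*(w + 2)*(w + 4)^2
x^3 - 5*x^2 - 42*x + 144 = (x - 8)*(x - 3)*(x + 6)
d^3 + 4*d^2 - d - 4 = (d - 1)*(d + 1)*(d + 4)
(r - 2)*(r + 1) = r^2 - r - 2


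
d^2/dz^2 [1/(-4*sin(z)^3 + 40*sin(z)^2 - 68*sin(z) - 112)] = (9*sin(z)^5 - 119*sin(z)^4 + 541*sin(z)^3 - 1143*sin(z)^2 + 1850*sin(z) - 1138)/(4*(sin(z) - 7)^3*(sin(z) - 4)^3*(sin(z) + 1)^2)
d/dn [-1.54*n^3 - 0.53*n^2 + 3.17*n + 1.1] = -4.62*n^2 - 1.06*n + 3.17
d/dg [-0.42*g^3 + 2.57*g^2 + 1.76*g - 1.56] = -1.26*g^2 + 5.14*g + 1.76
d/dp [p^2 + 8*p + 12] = 2*p + 8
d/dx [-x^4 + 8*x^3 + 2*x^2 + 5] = 4*x*(-x^2 + 6*x + 1)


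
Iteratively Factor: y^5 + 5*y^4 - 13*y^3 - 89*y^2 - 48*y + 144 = (y - 4)*(y^4 + 9*y^3 + 23*y^2 + 3*y - 36) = (y - 4)*(y - 1)*(y^3 + 10*y^2 + 33*y + 36) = (y - 4)*(y - 1)*(y + 3)*(y^2 + 7*y + 12) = (y - 4)*(y - 1)*(y + 3)^2*(y + 4)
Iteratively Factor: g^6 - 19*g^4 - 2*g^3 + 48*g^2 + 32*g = (g + 1)*(g^5 - g^4 - 18*g^3 + 16*g^2 + 32*g) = (g - 4)*(g + 1)*(g^4 + 3*g^3 - 6*g^2 - 8*g) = g*(g - 4)*(g + 1)*(g^3 + 3*g^2 - 6*g - 8) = g*(g - 4)*(g + 1)^2*(g^2 + 2*g - 8) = g*(g - 4)*(g + 1)^2*(g + 4)*(g - 2)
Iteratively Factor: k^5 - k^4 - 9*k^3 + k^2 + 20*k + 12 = (k + 2)*(k^4 - 3*k^3 - 3*k^2 + 7*k + 6) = (k + 1)*(k + 2)*(k^3 - 4*k^2 + k + 6) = (k - 2)*(k + 1)*(k + 2)*(k^2 - 2*k - 3) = (k - 2)*(k + 1)^2*(k + 2)*(k - 3)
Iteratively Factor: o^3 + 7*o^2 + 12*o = (o + 4)*(o^2 + 3*o) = (o + 3)*(o + 4)*(o)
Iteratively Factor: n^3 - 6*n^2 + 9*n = (n - 3)*(n^2 - 3*n) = n*(n - 3)*(n - 3)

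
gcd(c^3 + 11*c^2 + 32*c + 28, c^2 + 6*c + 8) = c + 2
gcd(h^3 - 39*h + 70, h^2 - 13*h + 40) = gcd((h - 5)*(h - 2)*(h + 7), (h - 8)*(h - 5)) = h - 5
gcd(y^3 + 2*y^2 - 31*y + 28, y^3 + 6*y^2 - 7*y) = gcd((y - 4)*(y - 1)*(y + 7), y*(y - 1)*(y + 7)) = y^2 + 6*y - 7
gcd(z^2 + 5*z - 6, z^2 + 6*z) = z + 6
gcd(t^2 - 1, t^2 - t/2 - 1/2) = t - 1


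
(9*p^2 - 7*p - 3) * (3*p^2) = 27*p^4 - 21*p^3 - 9*p^2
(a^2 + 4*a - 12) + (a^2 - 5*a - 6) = 2*a^2 - a - 18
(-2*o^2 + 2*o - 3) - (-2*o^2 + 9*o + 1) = -7*o - 4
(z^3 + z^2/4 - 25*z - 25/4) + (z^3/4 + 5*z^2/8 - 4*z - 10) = 5*z^3/4 + 7*z^2/8 - 29*z - 65/4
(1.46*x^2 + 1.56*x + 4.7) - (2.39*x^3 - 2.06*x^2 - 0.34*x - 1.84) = -2.39*x^3 + 3.52*x^2 + 1.9*x + 6.54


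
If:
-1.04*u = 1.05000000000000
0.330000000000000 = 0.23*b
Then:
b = 1.43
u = -1.01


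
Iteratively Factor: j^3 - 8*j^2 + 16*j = (j - 4)*(j^2 - 4*j) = j*(j - 4)*(j - 4)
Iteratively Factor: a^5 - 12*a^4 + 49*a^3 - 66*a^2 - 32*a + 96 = (a - 4)*(a^4 - 8*a^3 + 17*a^2 + 2*a - 24) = (a - 4)*(a - 2)*(a^3 - 6*a^2 + 5*a + 12) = (a - 4)*(a - 3)*(a - 2)*(a^2 - 3*a - 4) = (a - 4)*(a - 3)*(a - 2)*(a + 1)*(a - 4)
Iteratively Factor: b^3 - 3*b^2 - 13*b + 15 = (b + 3)*(b^2 - 6*b + 5) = (b - 5)*(b + 3)*(b - 1)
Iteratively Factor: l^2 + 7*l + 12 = (l + 4)*(l + 3)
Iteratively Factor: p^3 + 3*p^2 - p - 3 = (p - 1)*(p^2 + 4*p + 3) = (p - 1)*(p + 3)*(p + 1)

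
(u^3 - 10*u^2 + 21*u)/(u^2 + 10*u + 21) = u*(u^2 - 10*u + 21)/(u^2 + 10*u + 21)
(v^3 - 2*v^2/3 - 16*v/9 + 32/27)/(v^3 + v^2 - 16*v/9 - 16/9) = (v - 2/3)/(v + 1)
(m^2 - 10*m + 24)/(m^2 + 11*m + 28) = (m^2 - 10*m + 24)/(m^2 + 11*m + 28)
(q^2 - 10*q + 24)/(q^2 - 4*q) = (q - 6)/q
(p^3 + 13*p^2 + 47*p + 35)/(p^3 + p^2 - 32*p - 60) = (p^2 + 8*p + 7)/(p^2 - 4*p - 12)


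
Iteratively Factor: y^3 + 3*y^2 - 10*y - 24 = (y + 4)*(y^2 - y - 6) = (y + 2)*(y + 4)*(y - 3)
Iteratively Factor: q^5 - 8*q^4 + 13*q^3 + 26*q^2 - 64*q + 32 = (q - 1)*(q^4 - 7*q^3 + 6*q^2 + 32*q - 32) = (q - 1)^2*(q^3 - 6*q^2 + 32) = (q - 1)^2*(q + 2)*(q^2 - 8*q + 16) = (q - 4)*(q - 1)^2*(q + 2)*(q - 4)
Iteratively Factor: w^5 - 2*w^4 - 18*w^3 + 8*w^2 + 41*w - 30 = (w + 3)*(w^4 - 5*w^3 - 3*w^2 + 17*w - 10) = (w - 1)*(w + 3)*(w^3 - 4*w^2 - 7*w + 10) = (w - 5)*(w - 1)*(w + 3)*(w^2 + w - 2) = (w - 5)*(w - 1)*(w + 2)*(w + 3)*(w - 1)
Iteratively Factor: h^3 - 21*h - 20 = (h - 5)*(h^2 + 5*h + 4) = (h - 5)*(h + 4)*(h + 1)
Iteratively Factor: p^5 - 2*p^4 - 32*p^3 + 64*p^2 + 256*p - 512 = (p - 4)*(p^4 + 2*p^3 - 24*p^2 - 32*p + 128) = (p - 4)^2*(p^3 + 6*p^2 - 32) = (p - 4)^2*(p + 4)*(p^2 + 2*p - 8) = (p - 4)^2*(p - 2)*(p + 4)*(p + 4)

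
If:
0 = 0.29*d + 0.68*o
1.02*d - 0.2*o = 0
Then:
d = 0.00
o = 0.00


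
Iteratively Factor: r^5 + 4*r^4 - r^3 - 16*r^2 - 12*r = (r)*(r^4 + 4*r^3 - r^2 - 16*r - 12) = r*(r + 1)*(r^3 + 3*r^2 - 4*r - 12) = r*(r + 1)*(r + 2)*(r^2 + r - 6) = r*(r + 1)*(r + 2)*(r + 3)*(r - 2)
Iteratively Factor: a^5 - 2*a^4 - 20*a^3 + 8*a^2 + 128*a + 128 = (a + 2)*(a^4 - 4*a^3 - 12*a^2 + 32*a + 64) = (a - 4)*(a + 2)*(a^3 - 12*a - 16) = (a - 4)*(a + 2)^2*(a^2 - 2*a - 8) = (a - 4)*(a + 2)^3*(a - 4)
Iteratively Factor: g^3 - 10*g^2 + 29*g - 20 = (g - 4)*(g^2 - 6*g + 5) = (g - 4)*(g - 1)*(g - 5)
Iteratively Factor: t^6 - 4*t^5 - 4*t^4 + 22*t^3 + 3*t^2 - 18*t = (t - 3)*(t^5 - t^4 - 7*t^3 + t^2 + 6*t) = t*(t - 3)*(t^4 - t^3 - 7*t^2 + t + 6) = t*(t - 3)^2*(t^3 + 2*t^2 - t - 2) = t*(t - 3)^2*(t + 1)*(t^2 + t - 2) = t*(t - 3)^2*(t + 1)*(t + 2)*(t - 1)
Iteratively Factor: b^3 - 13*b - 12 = (b + 3)*(b^2 - 3*b - 4) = (b - 4)*(b + 3)*(b + 1)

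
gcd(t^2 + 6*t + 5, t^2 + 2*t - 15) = t + 5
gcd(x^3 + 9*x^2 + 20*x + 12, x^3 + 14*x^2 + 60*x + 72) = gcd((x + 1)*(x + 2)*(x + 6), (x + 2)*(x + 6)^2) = x^2 + 8*x + 12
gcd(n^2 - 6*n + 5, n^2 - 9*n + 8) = n - 1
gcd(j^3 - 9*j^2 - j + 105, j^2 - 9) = j + 3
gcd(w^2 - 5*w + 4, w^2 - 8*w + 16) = w - 4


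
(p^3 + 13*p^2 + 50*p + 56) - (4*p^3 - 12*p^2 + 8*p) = -3*p^3 + 25*p^2 + 42*p + 56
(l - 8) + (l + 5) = 2*l - 3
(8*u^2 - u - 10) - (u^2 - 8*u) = 7*u^2 + 7*u - 10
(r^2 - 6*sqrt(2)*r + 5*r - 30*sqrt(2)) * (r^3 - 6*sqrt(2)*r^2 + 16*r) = r^5 - 12*sqrt(2)*r^4 + 5*r^4 - 60*sqrt(2)*r^3 + 88*r^3 - 96*sqrt(2)*r^2 + 440*r^2 - 480*sqrt(2)*r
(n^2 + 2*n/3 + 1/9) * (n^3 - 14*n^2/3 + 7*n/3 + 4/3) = n^5 - 4*n^4 - 2*n^3/3 + 64*n^2/27 + 31*n/27 + 4/27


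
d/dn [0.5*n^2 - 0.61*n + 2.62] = 1.0*n - 0.61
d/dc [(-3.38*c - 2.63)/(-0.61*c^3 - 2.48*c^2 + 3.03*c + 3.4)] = (2.0618*c^3 + 8.3824*c^2 - 10.2414*c - (3.38*c + 2.63)*(1.83*c^2 + 4.96*c - 3.03) - 11.492)/(0.61*c^3 + 2.48*c^2 - 3.03*c - 3.4)^2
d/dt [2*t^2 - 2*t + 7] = 4*t - 2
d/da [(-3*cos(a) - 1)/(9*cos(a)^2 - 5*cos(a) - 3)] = (27*sin(a)^2 - 18*cos(a) - 31)*sin(a)/(-9*cos(a)^2 + 5*cos(a) + 3)^2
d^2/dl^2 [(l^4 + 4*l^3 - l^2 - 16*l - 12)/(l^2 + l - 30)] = 2*(l^6 + 3*l^5 - 87*l^4 - 131*l^3 + 4914*l^2 + 9324*l - 1752)/(l^6 + 3*l^5 - 87*l^4 - 179*l^3 + 2610*l^2 + 2700*l - 27000)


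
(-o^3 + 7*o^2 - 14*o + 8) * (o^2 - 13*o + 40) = -o^5 + 20*o^4 - 145*o^3 + 470*o^2 - 664*o + 320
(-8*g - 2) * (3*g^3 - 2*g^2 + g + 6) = -24*g^4 + 10*g^3 - 4*g^2 - 50*g - 12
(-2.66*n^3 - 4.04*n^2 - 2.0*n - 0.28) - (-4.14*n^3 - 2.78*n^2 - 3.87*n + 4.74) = 1.48*n^3 - 1.26*n^2 + 1.87*n - 5.02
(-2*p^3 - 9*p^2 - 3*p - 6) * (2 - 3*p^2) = 6*p^5 + 27*p^4 + 5*p^3 - 6*p - 12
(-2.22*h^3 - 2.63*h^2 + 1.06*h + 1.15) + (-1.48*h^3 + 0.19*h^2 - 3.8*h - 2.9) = -3.7*h^3 - 2.44*h^2 - 2.74*h - 1.75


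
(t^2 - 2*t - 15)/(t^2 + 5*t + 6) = (t - 5)/(t + 2)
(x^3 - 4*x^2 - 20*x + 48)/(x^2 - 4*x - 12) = (x^2 + 2*x - 8)/(x + 2)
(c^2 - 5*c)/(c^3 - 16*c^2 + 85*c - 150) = c/(c^2 - 11*c + 30)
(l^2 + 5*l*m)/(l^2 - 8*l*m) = (l + 5*m)/(l - 8*m)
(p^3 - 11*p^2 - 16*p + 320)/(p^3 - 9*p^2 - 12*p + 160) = (p^2 - 3*p - 40)/(p^2 - p - 20)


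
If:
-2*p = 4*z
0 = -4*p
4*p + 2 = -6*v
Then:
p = 0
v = -1/3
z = 0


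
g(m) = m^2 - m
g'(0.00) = -1.00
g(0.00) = 0.00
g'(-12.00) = -25.00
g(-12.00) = 156.00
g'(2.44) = 3.88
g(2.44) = 3.51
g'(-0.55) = -2.10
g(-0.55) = 0.85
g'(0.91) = 0.82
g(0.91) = -0.08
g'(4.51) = 8.02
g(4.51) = 15.83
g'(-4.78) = -10.56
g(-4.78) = 27.63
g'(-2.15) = -5.30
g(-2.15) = 6.77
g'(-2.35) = -5.70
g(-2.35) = 7.87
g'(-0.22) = -1.44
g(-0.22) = 0.27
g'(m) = 2*m - 1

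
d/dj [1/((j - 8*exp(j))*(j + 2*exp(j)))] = (-(j - 8*exp(j))*(2*exp(j) + 1) + (j + 2*exp(j))*(8*exp(j) - 1))/((j - 8*exp(j))^2*(j + 2*exp(j))^2)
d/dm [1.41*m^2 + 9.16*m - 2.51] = 2.82*m + 9.16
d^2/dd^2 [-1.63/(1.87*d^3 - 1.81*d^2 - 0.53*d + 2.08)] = ((18.2886*d - 5.9006)*(1.87*d^3 - 1.81*d^2 - 0.53*d + 2.08) - 1.63*(-11.22*d^2 + 7.24*d + 1.06)*(-5.61*d^2 + 3.62*d + 0.53))/(1.87*d^3 - 1.81*d^2 - 0.53*d + 2.08)^3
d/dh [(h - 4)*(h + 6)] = 2*h + 2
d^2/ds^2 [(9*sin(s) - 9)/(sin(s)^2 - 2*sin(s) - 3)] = 9*(-sin(s)^4 + 3*sin(s)^3 - 25*sin(s)^2 + 41*sin(s) - 26)/((sin(s) - 3)^3*(sin(s) + 1)^2)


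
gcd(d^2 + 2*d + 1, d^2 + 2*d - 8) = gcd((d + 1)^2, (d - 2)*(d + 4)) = 1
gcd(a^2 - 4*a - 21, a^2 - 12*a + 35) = a - 7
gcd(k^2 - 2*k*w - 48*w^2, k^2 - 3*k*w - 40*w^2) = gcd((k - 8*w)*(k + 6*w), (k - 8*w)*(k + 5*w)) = -k + 8*w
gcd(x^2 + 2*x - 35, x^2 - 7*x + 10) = x - 5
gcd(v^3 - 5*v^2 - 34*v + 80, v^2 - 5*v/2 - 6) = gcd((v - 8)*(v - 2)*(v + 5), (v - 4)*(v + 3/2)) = 1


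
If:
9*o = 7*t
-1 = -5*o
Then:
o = 1/5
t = 9/35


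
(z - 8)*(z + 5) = z^2 - 3*z - 40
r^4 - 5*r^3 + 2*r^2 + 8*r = r*(r - 4)*(r - 2)*(r + 1)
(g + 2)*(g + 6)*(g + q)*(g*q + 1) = g^4*q + g^3*q^2 + 8*g^3*q + g^3 + 8*g^2*q^2 + 13*g^2*q + 8*g^2 + 12*g*q^2 + 8*g*q + 12*g + 12*q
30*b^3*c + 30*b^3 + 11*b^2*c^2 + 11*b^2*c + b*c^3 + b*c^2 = (5*b + c)*(6*b + c)*(b*c + b)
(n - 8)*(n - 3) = n^2 - 11*n + 24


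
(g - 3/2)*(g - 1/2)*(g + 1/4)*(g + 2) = g^4 + g^3/4 - 13*g^2/4 + 11*g/16 + 3/8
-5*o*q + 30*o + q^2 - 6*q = (-5*o + q)*(q - 6)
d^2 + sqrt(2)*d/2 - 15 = (d - 5*sqrt(2)/2)*(d + 3*sqrt(2))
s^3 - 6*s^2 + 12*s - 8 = (s - 2)^3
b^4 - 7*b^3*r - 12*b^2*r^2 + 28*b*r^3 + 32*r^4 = (b - 8*r)*(b - 2*r)*(b + r)*(b + 2*r)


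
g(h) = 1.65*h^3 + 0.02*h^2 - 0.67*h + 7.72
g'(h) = 4.95*h^2 + 0.04*h - 0.67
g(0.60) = 7.68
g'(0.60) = 1.14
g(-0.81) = 7.40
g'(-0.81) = 2.55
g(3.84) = 98.87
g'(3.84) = 72.47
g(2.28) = 25.85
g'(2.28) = 25.15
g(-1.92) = -2.60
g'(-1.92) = 17.50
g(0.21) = 7.60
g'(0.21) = -0.44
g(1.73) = 15.16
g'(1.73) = 14.21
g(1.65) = 14.08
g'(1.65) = 12.87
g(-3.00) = -34.64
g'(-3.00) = 43.76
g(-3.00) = -34.64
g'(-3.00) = 43.76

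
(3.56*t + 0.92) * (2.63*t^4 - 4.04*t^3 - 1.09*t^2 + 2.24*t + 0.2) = 9.3628*t^5 - 11.9628*t^4 - 7.5972*t^3 + 6.9716*t^2 + 2.7728*t + 0.184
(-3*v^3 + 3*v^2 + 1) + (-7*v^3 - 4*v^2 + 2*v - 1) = -10*v^3 - v^2 + 2*v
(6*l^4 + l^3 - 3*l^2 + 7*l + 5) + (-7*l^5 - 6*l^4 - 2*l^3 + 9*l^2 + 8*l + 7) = -7*l^5 - l^3 + 6*l^2 + 15*l + 12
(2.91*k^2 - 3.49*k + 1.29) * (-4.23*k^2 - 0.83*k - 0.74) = -12.3093*k^4 + 12.3474*k^3 - 4.7134*k^2 + 1.5119*k - 0.9546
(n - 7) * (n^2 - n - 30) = n^3 - 8*n^2 - 23*n + 210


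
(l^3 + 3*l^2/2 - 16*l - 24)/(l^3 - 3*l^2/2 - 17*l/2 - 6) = (l + 4)/(l + 1)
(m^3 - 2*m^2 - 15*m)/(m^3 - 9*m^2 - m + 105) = m/(m - 7)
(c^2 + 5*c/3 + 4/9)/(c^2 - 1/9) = (3*c + 4)/(3*c - 1)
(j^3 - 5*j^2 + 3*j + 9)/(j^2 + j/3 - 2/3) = 3*(j^2 - 6*j + 9)/(3*j - 2)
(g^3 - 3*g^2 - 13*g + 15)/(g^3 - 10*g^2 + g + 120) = (g - 1)/(g - 8)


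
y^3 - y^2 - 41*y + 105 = (y - 5)*(y - 3)*(y + 7)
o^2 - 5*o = o*(o - 5)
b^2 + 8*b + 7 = (b + 1)*(b + 7)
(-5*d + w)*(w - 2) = -5*d*w + 10*d + w^2 - 2*w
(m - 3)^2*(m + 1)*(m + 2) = m^4 - 3*m^3 - 7*m^2 + 15*m + 18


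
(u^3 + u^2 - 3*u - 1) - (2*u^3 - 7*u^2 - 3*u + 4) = -u^3 + 8*u^2 - 5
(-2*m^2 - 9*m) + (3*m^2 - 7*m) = m^2 - 16*m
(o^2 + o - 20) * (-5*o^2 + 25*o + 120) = -5*o^4 + 20*o^3 + 245*o^2 - 380*o - 2400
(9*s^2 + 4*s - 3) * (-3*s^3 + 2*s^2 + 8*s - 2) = -27*s^5 + 6*s^4 + 89*s^3 + 8*s^2 - 32*s + 6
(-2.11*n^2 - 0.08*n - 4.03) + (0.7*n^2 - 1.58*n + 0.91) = -1.41*n^2 - 1.66*n - 3.12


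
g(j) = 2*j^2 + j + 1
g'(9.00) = 37.00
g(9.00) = 172.00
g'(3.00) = 13.00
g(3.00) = 22.00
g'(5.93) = 24.72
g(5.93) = 77.26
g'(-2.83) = -10.32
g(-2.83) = 14.19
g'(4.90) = 20.60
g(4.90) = 53.92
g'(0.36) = 2.44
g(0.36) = 1.62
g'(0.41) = 2.64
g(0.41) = 1.75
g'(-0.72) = -1.88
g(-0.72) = 1.32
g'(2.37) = 10.48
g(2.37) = 14.60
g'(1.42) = 6.68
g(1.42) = 6.45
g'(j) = 4*j + 1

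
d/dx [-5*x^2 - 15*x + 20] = -10*x - 15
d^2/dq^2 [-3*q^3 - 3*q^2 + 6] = -18*q - 6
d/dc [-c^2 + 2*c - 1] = 2 - 2*c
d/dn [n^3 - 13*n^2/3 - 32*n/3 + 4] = 3*n^2 - 26*n/3 - 32/3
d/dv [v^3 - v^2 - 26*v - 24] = 3*v^2 - 2*v - 26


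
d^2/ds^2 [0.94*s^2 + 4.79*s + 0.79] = 1.88000000000000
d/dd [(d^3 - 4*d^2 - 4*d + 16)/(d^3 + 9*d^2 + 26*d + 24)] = (13*d^2 + 8*d - 128)/(d^4 + 14*d^3 + 73*d^2 + 168*d + 144)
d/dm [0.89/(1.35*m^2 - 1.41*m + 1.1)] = (1.2549 - 2.403*m)/(1.35*m^2 - 1.41*m + 1.1)^2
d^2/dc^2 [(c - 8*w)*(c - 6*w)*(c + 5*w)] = 6*c - 18*w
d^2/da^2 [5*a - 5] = 0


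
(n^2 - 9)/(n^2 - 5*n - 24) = (n - 3)/(n - 8)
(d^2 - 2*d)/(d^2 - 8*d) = (d - 2)/(d - 8)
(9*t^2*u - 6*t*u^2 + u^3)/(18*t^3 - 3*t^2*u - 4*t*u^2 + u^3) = u/(2*t + u)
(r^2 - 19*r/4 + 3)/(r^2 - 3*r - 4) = (r - 3/4)/(r + 1)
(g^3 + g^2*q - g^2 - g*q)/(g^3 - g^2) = (g + q)/g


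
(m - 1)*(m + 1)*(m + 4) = m^3 + 4*m^2 - m - 4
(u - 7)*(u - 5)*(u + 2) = u^3 - 10*u^2 + 11*u + 70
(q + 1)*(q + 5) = q^2 + 6*q + 5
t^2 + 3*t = t*(t + 3)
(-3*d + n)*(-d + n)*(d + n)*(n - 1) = 3*d^3*n - 3*d^3 - d^2*n^2 + d^2*n - 3*d*n^3 + 3*d*n^2 + n^4 - n^3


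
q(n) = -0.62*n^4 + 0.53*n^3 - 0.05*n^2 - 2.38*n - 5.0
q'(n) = -2.48*n^3 + 1.59*n^2 - 0.1*n - 2.38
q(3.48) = -82.48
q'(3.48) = -87.99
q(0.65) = -6.53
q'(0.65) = -2.45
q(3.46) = -80.74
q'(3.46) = -86.42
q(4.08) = -151.35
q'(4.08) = -144.76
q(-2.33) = -24.70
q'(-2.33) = 37.86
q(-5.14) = -498.82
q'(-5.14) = 376.92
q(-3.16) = -76.52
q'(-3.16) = 92.07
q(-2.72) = -43.50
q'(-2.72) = 59.56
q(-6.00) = -910.52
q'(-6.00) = 591.14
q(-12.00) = -13755.80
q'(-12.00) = 4513.22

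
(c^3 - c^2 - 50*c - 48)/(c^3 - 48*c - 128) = (c^2 + 7*c + 6)/(c^2 + 8*c + 16)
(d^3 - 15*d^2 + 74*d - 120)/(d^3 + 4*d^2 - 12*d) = (d^3 - 15*d^2 + 74*d - 120)/(d*(d^2 + 4*d - 12))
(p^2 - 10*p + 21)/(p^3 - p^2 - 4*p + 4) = (p^2 - 10*p + 21)/(p^3 - p^2 - 4*p + 4)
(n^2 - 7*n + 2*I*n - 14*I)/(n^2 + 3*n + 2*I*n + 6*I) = (n - 7)/(n + 3)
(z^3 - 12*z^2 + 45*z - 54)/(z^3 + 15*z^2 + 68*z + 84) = (z^3 - 12*z^2 + 45*z - 54)/(z^3 + 15*z^2 + 68*z + 84)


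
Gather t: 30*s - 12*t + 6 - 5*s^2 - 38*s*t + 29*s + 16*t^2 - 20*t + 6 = -5*s^2 + 59*s + 16*t^2 + t*(-38*s - 32) + 12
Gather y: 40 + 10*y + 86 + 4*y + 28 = 14*y + 154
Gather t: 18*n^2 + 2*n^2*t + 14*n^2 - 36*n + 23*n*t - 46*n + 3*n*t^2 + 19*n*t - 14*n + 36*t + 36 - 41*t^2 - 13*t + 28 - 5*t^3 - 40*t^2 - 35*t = 32*n^2 - 96*n - 5*t^3 + t^2*(3*n - 81) + t*(2*n^2 + 42*n - 12) + 64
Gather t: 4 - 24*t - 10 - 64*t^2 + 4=-64*t^2 - 24*t - 2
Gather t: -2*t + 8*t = 6*t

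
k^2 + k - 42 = (k - 6)*(k + 7)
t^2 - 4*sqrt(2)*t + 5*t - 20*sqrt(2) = (t + 5)*(t - 4*sqrt(2))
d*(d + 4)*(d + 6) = d^3 + 10*d^2 + 24*d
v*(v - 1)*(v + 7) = v^3 + 6*v^2 - 7*v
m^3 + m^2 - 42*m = m*(m - 6)*(m + 7)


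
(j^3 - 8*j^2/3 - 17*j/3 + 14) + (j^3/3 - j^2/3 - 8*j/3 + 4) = 4*j^3/3 - 3*j^2 - 25*j/3 + 18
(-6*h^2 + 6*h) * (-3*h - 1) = 18*h^3 - 12*h^2 - 6*h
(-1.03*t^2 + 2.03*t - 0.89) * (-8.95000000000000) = 9.2185*t^2 - 18.1685*t + 7.9655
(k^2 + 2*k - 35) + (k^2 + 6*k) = 2*k^2 + 8*k - 35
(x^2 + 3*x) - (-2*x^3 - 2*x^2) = 2*x^3 + 3*x^2 + 3*x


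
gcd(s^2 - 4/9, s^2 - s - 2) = 1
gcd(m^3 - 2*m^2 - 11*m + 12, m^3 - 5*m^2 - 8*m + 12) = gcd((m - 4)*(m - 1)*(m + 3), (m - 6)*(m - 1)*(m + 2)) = m - 1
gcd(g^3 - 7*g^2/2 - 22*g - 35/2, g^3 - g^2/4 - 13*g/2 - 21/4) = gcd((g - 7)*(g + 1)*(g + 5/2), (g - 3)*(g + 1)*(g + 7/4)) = g + 1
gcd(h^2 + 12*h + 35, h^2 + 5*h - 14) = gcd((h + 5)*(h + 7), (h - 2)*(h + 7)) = h + 7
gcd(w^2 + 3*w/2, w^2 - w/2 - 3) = w + 3/2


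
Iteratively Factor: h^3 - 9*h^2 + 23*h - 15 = (h - 5)*(h^2 - 4*h + 3) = (h - 5)*(h - 1)*(h - 3)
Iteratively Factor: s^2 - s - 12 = (s - 4)*(s + 3)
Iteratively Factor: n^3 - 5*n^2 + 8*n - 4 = (n - 2)*(n^2 - 3*n + 2) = (n - 2)*(n - 1)*(n - 2)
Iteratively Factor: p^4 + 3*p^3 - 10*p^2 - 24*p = (p + 2)*(p^3 + p^2 - 12*p) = p*(p + 2)*(p^2 + p - 12) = p*(p + 2)*(p + 4)*(p - 3)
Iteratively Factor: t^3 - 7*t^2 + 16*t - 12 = (t - 2)*(t^2 - 5*t + 6) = (t - 3)*(t - 2)*(t - 2)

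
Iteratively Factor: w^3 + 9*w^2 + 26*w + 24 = (w + 2)*(w^2 + 7*w + 12) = (w + 2)*(w + 4)*(w + 3)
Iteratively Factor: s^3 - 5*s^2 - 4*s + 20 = (s - 5)*(s^2 - 4) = (s - 5)*(s - 2)*(s + 2)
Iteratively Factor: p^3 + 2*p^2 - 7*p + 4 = (p + 4)*(p^2 - 2*p + 1) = (p - 1)*(p + 4)*(p - 1)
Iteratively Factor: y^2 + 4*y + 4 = (y + 2)*(y + 2)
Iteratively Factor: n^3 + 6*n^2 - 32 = (n + 4)*(n^2 + 2*n - 8) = (n - 2)*(n + 4)*(n + 4)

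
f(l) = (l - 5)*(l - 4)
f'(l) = 2*l - 9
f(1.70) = 7.59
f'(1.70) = -5.60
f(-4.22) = 75.79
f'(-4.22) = -17.44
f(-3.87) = 69.81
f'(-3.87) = -16.74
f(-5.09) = 91.72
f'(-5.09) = -19.18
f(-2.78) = 52.75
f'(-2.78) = -14.56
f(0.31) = 17.31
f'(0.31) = -8.38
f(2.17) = 5.18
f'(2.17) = -4.66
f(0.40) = 16.56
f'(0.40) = -8.20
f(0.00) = 20.00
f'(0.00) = -9.00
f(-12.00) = 272.00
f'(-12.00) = -33.00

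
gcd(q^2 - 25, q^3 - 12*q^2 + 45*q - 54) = 1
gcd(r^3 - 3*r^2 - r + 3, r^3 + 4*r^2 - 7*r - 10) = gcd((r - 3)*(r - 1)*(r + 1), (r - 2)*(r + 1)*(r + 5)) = r + 1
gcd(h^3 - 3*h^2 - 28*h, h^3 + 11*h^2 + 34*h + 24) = h + 4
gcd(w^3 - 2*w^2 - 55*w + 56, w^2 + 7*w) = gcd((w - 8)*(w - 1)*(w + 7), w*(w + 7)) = w + 7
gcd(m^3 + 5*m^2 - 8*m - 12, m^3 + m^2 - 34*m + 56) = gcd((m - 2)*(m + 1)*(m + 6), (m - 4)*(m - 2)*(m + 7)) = m - 2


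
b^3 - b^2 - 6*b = b*(b - 3)*(b + 2)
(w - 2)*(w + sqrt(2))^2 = w^3 - 2*w^2 + 2*sqrt(2)*w^2 - 4*sqrt(2)*w + 2*w - 4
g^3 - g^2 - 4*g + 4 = (g - 2)*(g - 1)*(g + 2)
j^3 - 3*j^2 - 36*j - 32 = (j - 8)*(j + 1)*(j + 4)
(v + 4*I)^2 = v^2 + 8*I*v - 16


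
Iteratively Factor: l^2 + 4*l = (l)*(l + 4)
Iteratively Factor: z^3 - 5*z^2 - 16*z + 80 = (z - 4)*(z^2 - z - 20) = (z - 4)*(z + 4)*(z - 5)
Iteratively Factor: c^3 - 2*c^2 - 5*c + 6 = (c - 3)*(c^2 + c - 2) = (c - 3)*(c - 1)*(c + 2)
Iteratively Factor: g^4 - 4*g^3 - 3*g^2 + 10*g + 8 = (g + 1)*(g^3 - 5*g^2 + 2*g + 8) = (g - 4)*(g + 1)*(g^2 - g - 2) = (g - 4)*(g + 1)^2*(g - 2)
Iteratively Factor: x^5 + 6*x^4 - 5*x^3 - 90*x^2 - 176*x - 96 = (x + 2)*(x^4 + 4*x^3 - 13*x^2 - 64*x - 48) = (x - 4)*(x + 2)*(x^3 + 8*x^2 + 19*x + 12) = (x - 4)*(x + 2)*(x + 4)*(x^2 + 4*x + 3) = (x - 4)*(x + 1)*(x + 2)*(x + 4)*(x + 3)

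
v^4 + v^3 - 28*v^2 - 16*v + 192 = (v - 4)*(v - 3)*(v + 4)^2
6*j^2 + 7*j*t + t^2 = (j + t)*(6*j + t)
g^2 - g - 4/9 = (g - 4/3)*(g + 1/3)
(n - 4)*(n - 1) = n^2 - 5*n + 4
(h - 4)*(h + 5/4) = h^2 - 11*h/4 - 5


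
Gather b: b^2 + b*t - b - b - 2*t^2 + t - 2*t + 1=b^2 + b*(t - 2) - 2*t^2 - t + 1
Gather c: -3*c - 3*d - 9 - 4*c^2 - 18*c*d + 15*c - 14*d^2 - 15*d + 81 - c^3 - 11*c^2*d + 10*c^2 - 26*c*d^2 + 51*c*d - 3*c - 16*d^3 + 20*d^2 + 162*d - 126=-c^3 + c^2*(6 - 11*d) + c*(-26*d^2 + 33*d + 9) - 16*d^3 + 6*d^2 + 144*d - 54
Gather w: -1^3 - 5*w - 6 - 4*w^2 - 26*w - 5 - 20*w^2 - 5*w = -24*w^2 - 36*w - 12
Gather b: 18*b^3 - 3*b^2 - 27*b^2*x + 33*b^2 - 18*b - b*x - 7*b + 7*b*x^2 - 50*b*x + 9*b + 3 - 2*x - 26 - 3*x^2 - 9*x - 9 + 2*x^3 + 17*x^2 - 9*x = 18*b^3 + b^2*(30 - 27*x) + b*(7*x^2 - 51*x - 16) + 2*x^3 + 14*x^2 - 20*x - 32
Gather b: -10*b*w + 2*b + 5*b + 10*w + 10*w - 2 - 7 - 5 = b*(7 - 10*w) + 20*w - 14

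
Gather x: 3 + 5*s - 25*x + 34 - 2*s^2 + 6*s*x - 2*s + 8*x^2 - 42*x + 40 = -2*s^2 + 3*s + 8*x^2 + x*(6*s - 67) + 77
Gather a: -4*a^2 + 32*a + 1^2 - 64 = -4*a^2 + 32*a - 63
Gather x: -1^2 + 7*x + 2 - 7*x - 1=0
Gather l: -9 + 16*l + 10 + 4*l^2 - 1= 4*l^2 + 16*l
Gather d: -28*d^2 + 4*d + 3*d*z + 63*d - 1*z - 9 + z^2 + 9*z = -28*d^2 + d*(3*z + 67) + z^2 + 8*z - 9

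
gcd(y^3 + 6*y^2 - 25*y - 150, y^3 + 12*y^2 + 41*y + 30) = y^2 + 11*y + 30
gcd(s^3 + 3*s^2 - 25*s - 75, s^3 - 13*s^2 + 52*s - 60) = s - 5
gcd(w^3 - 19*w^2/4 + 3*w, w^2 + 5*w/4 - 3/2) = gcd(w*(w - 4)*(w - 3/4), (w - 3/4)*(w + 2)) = w - 3/4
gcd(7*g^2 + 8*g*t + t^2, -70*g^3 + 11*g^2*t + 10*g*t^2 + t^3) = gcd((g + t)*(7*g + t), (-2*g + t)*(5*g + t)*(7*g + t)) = 7*g + t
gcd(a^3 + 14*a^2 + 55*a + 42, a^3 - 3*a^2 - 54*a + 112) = a + 7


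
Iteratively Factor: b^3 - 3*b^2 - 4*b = (b - 4)*(b^2 + b) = (b - 4)*(b + 1)*(b)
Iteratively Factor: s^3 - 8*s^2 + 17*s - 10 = (s - 5)*(s^2 - 3*s + 2) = (s - 5)*(s - 2)*(s - 1)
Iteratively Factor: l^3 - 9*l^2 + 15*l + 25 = (l - 5)*(l^2 - 4*l - 5) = (l - 5)*(l + 1)*(l - 5)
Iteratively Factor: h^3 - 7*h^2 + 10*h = (h - 2)*(h^2 - 5*h) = h*(h - 2)*(h - 5)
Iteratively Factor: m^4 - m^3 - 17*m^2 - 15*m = (m + 1)*(m^3 - 2*m^2 - 15*m) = (m - 5)*(m + 1)*(m^2 + 3*m) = (m - 5)*(m + 1)*(m + 3)*(m)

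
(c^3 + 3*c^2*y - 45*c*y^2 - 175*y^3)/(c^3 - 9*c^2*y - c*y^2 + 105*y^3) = (-c^2 - 10*c*y - 25*y^2)/(-c^2 + 2*c*y + 15*y^2)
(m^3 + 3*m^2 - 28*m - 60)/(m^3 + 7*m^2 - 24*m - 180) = (m + 2)/(m + 6)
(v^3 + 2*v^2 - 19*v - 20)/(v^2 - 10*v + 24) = (v^2 + 6*v + 5)/(v - 6)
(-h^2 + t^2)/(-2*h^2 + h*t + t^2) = (h + t)/(2*h + t)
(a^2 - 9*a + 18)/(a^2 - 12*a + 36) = (a - 3)/(a - 6)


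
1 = 1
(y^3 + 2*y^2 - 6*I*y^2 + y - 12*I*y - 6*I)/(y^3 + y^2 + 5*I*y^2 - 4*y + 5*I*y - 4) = (y^2 + y*(1 - 6*I) - 6*I)/(y^2 + 5*I*y - 4)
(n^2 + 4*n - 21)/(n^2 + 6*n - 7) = (n - 3)/(n - 1)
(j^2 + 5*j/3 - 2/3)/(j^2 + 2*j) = (j - 1/3)/j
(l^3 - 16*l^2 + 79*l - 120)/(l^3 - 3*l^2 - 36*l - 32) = (l^2 - 8*l + 15)/(l^2 + 5*l + 4)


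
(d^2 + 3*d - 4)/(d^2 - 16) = (d - 1)/(d - 4)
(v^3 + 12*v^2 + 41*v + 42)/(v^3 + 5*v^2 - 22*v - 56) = (v + 3)/(v - 4)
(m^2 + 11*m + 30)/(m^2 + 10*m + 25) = (m + 6)/(m + 5)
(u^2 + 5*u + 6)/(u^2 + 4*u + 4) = (u + 3)/(u + 2)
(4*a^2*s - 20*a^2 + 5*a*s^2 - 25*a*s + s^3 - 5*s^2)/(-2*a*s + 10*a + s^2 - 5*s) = (4*a^2 + 5*a*s + s^2)/(-2*a + s)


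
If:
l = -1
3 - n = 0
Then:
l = -1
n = 3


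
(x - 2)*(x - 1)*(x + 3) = x^3 - 7*x + 6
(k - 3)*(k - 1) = k^2 - 4*k + 3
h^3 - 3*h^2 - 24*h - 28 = (h - 7)*(h + 2)^2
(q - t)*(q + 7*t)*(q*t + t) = q^3*t + 6*q^2*t^2 + q^2*t - 7*q*t^3 + 6*q*t^2 - 7*t^3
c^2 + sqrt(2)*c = c*(c + sqrt(2))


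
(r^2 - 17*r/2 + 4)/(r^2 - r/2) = (r - 8)/r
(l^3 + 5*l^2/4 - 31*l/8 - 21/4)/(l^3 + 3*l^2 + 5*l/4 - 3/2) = (4*l^2 - l - 14)/(2*(2*l^2 + 3*l - 2))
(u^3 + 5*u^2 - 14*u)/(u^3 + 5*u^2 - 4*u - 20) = u*(u + 7)/(u^2 + 7*u + 10)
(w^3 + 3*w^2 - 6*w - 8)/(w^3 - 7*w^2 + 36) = (w^3 + 3*w^2 - 6*w - 8)/(w^3 - 7*w^2 + 36)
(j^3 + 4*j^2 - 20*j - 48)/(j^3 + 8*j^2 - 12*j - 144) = (j + 2)/(j + 6)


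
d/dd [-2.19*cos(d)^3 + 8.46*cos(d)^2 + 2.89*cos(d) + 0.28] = (6.57*cos(d)^2 - 16.92*cos(d) - 2.89)*sin(d)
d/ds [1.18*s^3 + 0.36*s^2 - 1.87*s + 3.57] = 3.54*s^2 + 0.72*s - 1.87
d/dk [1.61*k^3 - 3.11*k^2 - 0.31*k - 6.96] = 4.83*k^2 - 6.22*k - 0.31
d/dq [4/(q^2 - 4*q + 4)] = 8*(2 - q)/(q^2 - 4*q + 4)^2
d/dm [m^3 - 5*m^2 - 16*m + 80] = 3*m^2 - 10*m - 16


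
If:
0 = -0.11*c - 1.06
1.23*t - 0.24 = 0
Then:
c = -9.64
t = 0.20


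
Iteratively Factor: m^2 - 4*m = (m)*(m - 4)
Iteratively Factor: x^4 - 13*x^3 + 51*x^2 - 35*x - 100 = (x - 5)*(x^3 - 8*x^2 + 11*x + 20) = (x - 5)^2*(x^2 - 3*x - 4) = (x - 5)^2*(x + 1)*(x - 4)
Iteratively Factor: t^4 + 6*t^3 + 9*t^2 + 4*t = (t + 4)*(t^3 + 2*t^2 + t) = (t + 1)*(t + 4)*(t^2 + t) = t*(t + 1)*(t + 4)*(t + 1)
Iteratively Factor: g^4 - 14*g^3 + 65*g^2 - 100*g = (g - 5)*(g^3 - 9*g^2 + 20*g) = (g - 5)*(g - 4)*(g^2 - 5*g) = (g - 5)^2*(g - 4)*(g)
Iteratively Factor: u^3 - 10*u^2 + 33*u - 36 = (u - 4)*(u^2 - 6*u + 9) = (u - 4)*(u - 3)*(u - 3)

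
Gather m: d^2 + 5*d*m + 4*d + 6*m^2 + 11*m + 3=d^2 + 4*d + 6*m^2 + m*(5*d + 11) + 3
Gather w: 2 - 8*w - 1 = 1 - 8*w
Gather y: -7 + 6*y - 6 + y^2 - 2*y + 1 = y^2 + 4*y - 12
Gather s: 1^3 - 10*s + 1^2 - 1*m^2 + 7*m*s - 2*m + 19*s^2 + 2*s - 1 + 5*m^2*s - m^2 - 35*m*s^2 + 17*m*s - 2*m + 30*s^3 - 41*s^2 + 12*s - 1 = -2*m^2 - 4*m + 30*s^3 + s^2*(-35*m - 22) + s*(5*m^2 + 24*m + 4)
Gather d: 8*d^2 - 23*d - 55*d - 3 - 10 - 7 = 8*d^2 - 78*d - 20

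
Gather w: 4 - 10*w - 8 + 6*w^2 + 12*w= 6*w^2 + 2*w - 4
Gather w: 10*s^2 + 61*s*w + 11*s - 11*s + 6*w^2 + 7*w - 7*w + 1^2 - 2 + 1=10*s^2 + 61*s*w + 6*w^2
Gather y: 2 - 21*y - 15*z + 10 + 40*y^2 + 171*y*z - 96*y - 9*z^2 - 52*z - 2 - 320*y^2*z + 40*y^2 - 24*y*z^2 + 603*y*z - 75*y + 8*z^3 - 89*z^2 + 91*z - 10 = y^2*(80 - 320*z) + y*(-24*z^2 + 774*z - 192) + 8*z^3 - 98*z^2 + 24*z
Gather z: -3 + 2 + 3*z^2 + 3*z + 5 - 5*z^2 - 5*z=-2*z^2 - 2*z + 4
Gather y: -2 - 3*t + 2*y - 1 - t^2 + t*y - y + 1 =-t^2 - 3*t + y*(t + 1) - 2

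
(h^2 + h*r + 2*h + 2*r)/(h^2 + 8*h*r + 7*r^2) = (h + 2)/(h + 7*r)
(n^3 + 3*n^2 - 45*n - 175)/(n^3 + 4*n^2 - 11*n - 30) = (n^2 - 2*n - 35)/(n^2 - n - 6)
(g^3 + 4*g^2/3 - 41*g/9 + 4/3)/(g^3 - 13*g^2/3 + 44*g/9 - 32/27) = 3*(g + 3)/(3*g - 8)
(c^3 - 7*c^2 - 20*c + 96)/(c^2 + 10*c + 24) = (c^2 - 11*c + 24)/(c + 6)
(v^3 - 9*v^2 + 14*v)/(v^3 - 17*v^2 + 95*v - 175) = v*(v - 2)/(v^2 - 10*v + 25)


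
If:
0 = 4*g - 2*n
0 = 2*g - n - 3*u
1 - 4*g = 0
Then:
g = 1/4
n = 1/2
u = 0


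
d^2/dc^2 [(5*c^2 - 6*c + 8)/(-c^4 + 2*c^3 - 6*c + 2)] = 2*(-15*c^8 + 66*c^7 - 196*c^6 + 492*c^5 - 600*c^4 + 236*c^3 + 48*c^2 + 96*c - 236)/(c^12 - 6*c^11 + 12*c^10 + 10*c^9 - 78*c^8 + 96*c^7 + 84*c^6 - 288*c^5 + 156*c^4 + 192*c^3 - 216*c^2 + 72*c - 8)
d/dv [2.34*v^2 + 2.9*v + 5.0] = 4.68*v + 2.9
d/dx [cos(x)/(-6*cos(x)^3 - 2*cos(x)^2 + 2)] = -(9*cos(x) + cos(2*x) + 3*cos(3*x) + 3)*sin(x)/(4*(3*cos(x)^3 + cos(x)^2 - 1)^2)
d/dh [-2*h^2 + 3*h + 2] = 3 - 4*h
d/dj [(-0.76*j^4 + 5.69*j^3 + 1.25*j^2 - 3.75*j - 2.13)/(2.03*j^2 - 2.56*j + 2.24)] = (-3.0856*j^5 + 17.3875*j^4 - 35.9424*j^3 + 42.6493*j^2 + 14.2478*j - 13.8528)/(4.1209*j^4 - 10.3936*j^3 + 15.648*j^2 - 11.4688*j + 5.0176)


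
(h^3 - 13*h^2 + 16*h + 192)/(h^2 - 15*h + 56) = (h^2 - 5*h - 24)/(h - 7)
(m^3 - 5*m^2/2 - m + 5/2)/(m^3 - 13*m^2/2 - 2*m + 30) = (m^2 - 1)/(m^2 - 4*m - 12)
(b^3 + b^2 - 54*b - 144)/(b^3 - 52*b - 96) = (b + 3)/(b + 2)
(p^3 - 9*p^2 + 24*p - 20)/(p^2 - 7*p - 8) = (-p^3 + 9*p^2 - 24*p + 20)/(-p^2 + 7*p + 8)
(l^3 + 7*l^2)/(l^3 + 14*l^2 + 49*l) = l/(l + 7)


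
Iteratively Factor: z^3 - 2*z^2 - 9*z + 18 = (z + 3)*(z^2 - 5*z + 6) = (z - 2)*(z + 3)*(z - 3)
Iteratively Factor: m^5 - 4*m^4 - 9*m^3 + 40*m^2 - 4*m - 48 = (m - 2)*(m^4 - 2*m^3 - 13*m^2 + 14*m + 24) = (m - 2)*(m + 3)*(m^3 - 5*m^2 + 2*m + 8) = (m - 2)^2*(m + 3)*(m^2 - 3*m - 4) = (m - 2)^2*(m + 1)*(m + 3)*(m - 4)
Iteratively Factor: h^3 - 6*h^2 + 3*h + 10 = (h - 2)*(h^2 - 4*h - 5) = (h - 5)*(h - 2)*(h + 1)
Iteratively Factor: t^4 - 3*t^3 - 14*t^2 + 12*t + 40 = (t + 2)*(t^3 - 5*t^2 - 4*t + 20) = (t - 2)*(t + 2)*(t^2 - 3*t - 10) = (t - 2)*(t + 2)^2*(t - 5)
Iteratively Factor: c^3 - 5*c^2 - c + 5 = (c + 1)*(c^2 - 6*c + 5) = (c - 5)*(c + 1)*(c - 1)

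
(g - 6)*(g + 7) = g^2 + g - 42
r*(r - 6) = r^2 - 6*r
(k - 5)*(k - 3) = k^2 - 8*k + 15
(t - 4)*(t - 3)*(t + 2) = t^3 - 5*t^2 - 2*t + 24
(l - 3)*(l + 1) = l^2 - 2*l - 3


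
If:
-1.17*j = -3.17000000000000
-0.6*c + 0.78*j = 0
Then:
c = 3.52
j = 2.71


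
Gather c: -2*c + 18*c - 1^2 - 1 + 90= 16*c + 88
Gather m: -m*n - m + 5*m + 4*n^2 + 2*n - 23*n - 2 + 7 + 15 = m*(4 - n) + 4*n^2 - 21*n + 20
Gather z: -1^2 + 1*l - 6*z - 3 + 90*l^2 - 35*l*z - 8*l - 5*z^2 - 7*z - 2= 90*l^2 - 7*l - 5*z^2 + z*(-35*l - 13) - 6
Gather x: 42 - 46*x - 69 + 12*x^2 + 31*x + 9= 12*x^2 - 15*x - 18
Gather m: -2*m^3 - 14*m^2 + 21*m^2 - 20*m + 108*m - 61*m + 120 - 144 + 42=-2*m^3 + 7*m^2 + 27*m + 18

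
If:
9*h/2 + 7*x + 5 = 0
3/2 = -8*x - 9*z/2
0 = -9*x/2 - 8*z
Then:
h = -154/225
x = -48/175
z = 27/175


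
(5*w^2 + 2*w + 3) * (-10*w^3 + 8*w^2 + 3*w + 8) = -50*w^5 + 20*w^4 + w^3 + 70*w^2 + 25*w + 24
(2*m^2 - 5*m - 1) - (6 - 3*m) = 2*m^2 - 2*m - 7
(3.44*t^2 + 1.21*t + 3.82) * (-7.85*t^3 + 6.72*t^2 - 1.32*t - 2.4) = -27.004*t^5 + 13.6183*t^4 - 26.3966*t^3 + 15.8172*t^2 - 7.9464*t - 9.168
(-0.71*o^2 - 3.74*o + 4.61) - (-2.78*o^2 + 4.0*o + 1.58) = 2.07*o^2 - 7.74*o + 3.03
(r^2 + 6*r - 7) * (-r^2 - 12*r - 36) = -r^4 - 18*r^3 - 101*r^2 - 132*r + 252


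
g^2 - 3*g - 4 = (g - 4)*(g + 1)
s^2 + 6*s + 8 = (s + 2)*(s + 4)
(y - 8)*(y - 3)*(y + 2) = y^3 - 9*y^2 + 2*y + 48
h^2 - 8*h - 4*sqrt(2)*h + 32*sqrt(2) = (h - 8)*(h - 4*sqrt(2))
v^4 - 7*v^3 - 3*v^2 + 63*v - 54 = (v - 6)*(v - 3)*(v - 1)*(v + 3)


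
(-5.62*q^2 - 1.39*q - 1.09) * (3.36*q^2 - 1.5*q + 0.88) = -18.8832*q^4 + 3.7596*q^3 - 6.523*q^2 + 0.4118*q - 0.9592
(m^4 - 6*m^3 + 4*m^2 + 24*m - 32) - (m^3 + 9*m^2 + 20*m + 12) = m^4 - 7*m^3 - 5*m^2 + 4*m - 44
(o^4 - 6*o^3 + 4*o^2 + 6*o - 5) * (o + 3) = o^5 - 3*o^4 - 14*o^3 + 18*o^2 + 13*o - 15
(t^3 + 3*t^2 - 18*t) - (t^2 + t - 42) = t^3 + 2*t^2 - 19*t + 42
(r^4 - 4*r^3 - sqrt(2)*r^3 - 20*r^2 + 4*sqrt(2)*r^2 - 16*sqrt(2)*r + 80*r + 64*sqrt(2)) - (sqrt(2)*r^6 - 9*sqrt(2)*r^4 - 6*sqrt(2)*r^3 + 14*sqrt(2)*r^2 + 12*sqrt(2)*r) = -sqrt(2)*r^6 + r^4 + 9*sqrt(2)*r^4 - 4*r^3 + 5*sqrt(2)*r^3 - 20*r^2 - 10*sqrt(2)*r^2 - 28*sqrt(2)*r + 80*r + 64*sqrt(2)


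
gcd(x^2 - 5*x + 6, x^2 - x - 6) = x - 3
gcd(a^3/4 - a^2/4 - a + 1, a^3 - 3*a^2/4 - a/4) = a - 1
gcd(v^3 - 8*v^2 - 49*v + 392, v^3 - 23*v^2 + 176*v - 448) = v^2 - 15*v + 56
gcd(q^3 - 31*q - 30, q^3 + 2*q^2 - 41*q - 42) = q^2 - 5*q - 6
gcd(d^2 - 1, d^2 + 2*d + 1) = d + 1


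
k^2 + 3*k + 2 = (k + 1)*(k + 2)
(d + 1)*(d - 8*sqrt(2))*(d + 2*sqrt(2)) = d^3 - 6*sqrt(2)*d^2 + d^2 - 32*d - 6*sqrt(2)*d - 32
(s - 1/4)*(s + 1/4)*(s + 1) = s^3 + s^2 - s/16 - 1/16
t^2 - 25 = (t - 5)*(t + 5)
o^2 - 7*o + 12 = (o - 4)*(o - 3)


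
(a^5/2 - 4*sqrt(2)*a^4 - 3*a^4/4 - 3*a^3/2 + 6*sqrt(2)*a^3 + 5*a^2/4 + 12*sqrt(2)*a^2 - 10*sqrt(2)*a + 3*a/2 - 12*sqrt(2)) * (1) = a^5/2 - 4*sqrt(2)*a^4 - 3*a^4/4 - 3*a^3/2 + 6*sqrt(2)*a^3 + 5*a^2/4 + 12*sqrt(2)*a^2 - 10*sqrt(2)*a + 3*a/2 - 12*sqrt(2)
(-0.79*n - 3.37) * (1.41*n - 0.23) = -1.1139*n^2 - 4.57*n + 0.7751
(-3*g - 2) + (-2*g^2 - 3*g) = -2*g^2 - 6*g - 2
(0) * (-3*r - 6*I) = 0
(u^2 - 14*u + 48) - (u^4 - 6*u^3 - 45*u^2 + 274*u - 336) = -u^4 + 6*u^3 + 46*u^2 - 288*u + 384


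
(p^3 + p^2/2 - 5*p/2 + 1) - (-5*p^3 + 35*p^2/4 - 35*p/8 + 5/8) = 6*p^3 - 33*p^2/4 + 15*p/8 + 3/8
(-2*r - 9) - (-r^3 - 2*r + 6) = r^3 - 15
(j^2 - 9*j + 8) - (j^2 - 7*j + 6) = 2 - 2*j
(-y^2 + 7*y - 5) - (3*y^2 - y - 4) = -4*y^2 + 8*y - 1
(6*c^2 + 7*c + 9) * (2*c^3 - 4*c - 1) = 12*c^5 + 14*c^4 - 6*c^3 - 34*c^2 - 43*c - 9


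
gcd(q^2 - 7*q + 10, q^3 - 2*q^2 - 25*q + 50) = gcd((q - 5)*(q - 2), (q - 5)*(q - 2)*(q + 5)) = q^2 - 7*q + 10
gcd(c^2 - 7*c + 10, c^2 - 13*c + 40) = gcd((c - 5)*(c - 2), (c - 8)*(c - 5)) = c - 5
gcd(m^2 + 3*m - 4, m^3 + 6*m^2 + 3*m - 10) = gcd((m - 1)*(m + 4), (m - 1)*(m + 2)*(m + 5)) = m - 1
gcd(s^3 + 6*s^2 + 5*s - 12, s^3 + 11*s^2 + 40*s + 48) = s^2 + 7*s + 12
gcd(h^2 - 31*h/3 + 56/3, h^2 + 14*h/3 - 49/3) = h - 7/3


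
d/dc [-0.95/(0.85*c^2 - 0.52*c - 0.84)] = (1.615*c - 0.494)/(-0.85*c^2 + 0.52*c + 0.84)^2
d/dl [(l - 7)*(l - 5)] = 2*l - 12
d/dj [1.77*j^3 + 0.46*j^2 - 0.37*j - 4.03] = 5.31*j^2 + 0.92*j - 0.37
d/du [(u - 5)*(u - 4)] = 2*u - 9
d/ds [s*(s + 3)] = 2*s + 3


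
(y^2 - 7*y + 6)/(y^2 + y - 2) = (y - 6)/(y + 2)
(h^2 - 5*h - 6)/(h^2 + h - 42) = (h + 1)/(h + 7)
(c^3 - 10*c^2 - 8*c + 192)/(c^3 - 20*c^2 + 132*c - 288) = (c + 4)/(c - 6)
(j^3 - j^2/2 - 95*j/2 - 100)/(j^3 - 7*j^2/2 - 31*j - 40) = (j + 5)/(j + 2)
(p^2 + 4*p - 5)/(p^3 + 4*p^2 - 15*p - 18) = (p^2 + 4*p - 5)/(p^3 + 4*p^2 - 15*p - 18)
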